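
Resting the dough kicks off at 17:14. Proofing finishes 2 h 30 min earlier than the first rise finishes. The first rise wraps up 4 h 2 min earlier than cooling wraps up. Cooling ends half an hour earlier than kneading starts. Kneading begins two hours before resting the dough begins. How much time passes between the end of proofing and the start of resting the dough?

Kneading starts at 17:14 − 120 min = 15:14.
Cooling ends at 15:14 − 30 min = 14:44.
The first rise ends at 14:44 − 242 min = 10:42.
Proofing ends at 10:42 − 150 min = 08:12.
From 08:12 to 17:14 is 542 minutes.

542 minutes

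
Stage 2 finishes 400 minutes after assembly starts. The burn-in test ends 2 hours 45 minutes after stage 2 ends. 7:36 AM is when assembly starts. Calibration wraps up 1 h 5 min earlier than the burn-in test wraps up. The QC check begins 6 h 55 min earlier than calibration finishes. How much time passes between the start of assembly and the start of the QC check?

1 hour 25 minutes

Stage 2 ends at 7:36 AM + 400 min = 2:16 PM.
The burn-in test ends at 2:16 PM + 165 min = 5:01 PM.
Calibration ends at 5:01 PM − 65 min = 3:56 PM.
The QC check starts at 3:56 PM − 415 min = 9:01 AM.
From 7:36 AM to 9:01 AM is 1 hour 25 minutes.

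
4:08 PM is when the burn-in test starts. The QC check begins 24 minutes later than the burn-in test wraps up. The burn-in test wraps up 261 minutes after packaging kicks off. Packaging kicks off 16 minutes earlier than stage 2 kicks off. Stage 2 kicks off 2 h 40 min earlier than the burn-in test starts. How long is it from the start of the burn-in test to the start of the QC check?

Stage 2 starts at 4:08 PM − 160 min = 1:28 PM.
Packaging starts at 1:28 PM − 16 min = 1:12 PM.
The burn-in test ends at 1:12 PM + 261 min = 5:33 PM.
The QC check starts at 5:33 PM + 24 min = 5:57 PM.
From 4:08 PM to 5:57 PM is 1 hour 49 minutes.

1 hour 49 minutes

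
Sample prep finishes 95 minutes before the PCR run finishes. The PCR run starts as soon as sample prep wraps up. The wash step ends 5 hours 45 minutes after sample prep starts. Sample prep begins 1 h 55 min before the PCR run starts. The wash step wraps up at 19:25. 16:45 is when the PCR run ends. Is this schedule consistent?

Sample prep ends at 16:45 − 95 min = 15:10.
So the PCR run starts at 15:10.
Sample prep starts at 15:10 − 115 min = 13:15.
The wash step ends at 13:15 + 345 min = 19:00.
But the wash step is also said to end at 19:25 — a 25-minute conflict.

No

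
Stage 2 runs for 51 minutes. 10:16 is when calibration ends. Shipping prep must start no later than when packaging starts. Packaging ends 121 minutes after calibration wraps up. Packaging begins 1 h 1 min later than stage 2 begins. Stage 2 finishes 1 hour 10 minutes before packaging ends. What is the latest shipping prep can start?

11:17

Packaging ends at 10:16 + 121 min = 12:17.
Stage 2 ends at 12:17 − 70 min = 11:07.
Stage 2 starts at 11:07 − 51 min = 10:16.
Packaging starts at 10:16 + 61 min = 11:17.
Shipping prep is bounded by packaging, so the latest it can start is 11:17.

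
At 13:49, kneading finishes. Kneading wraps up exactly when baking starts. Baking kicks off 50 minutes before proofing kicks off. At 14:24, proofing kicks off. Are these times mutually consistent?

Baking starts at 14:24 − 50 min = 13:34.
So kneading ends at 13:34.
But kneading is also said to end at 13:49 — a 15-minute conflict.

No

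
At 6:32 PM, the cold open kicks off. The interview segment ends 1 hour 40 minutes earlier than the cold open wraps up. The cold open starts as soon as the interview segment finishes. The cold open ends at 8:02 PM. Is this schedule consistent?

The interview segment ends at 8:02 PM − 100 min = 6:22 PM.
So the cold open starts at 6:22 PM.
But the cold open is also said to start at 6:32 PM — a 10-minute conflict.

No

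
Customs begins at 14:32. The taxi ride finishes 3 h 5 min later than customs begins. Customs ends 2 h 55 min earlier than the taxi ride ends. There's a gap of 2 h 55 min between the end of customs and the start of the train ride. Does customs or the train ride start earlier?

The taxi ride ends at 14:32 + 185 min = 17:37.
Customs ends at 17:37 − 175 min = 14:42.
The train ride starts at 14:42 + 175 min = 17:37.
Customs starts at 14:32 and the train ride starts at 17:37, so customs is first.

customs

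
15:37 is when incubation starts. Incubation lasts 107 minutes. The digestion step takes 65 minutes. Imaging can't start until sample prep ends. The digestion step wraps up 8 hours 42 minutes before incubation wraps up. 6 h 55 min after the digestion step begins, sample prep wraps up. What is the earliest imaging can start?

Incubation ends at 15:37 + 107 min = 17:24.
The digestion step ends at 17:24 − 522 min = 08:42.
The digestion step starts at 08:42 − 65 min = 07:37.
Sample prep ends at 07:37 + 415 min = 14:32.
Imaging is bounded by sample prep, so the earliest it can start is 14:32.

14:32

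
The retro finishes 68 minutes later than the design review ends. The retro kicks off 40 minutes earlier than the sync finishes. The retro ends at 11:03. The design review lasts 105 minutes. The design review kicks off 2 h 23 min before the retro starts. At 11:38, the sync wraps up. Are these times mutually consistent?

No

The retro starts at 11:38 − 40 min = 10:58.
The design review starts at 10:58 − 143 min = 08:35.
The design review ends at 08:35 + 105 min = 10:20.
The retro ends at 10:20 + 68 min = 11:28.
But the retro is also said to end at 11:03 — a 25-minute conflict.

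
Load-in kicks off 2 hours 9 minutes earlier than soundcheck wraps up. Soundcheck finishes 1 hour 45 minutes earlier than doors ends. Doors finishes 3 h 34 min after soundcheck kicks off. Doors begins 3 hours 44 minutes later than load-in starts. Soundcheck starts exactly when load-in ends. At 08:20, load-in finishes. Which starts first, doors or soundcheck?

soundcheck

Soundcheck starts at 08:20.
Doors ends at 08:20 + 214 min = 11:54.
Soundcheck ends at 11:54 − 105 min = 10:09.
Load-in starts at 10:09 − 129 min = 08:00.
Doors starts at 08:00 + 224 min = 11:44.
Doors starts at 11:44 and soundcheck starts at 08:20, so soundcheck is first.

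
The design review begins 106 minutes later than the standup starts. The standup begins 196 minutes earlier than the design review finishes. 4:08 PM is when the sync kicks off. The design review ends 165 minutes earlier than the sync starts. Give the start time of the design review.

11:53 AM

The design review ends at 4:08 PM − 165 min = 1:23 PM.
The standup starts at 1:23 PM − 196 min = 10:07 AM.
The design review starts at 10:07 AM + 106 min = 11:53 AM.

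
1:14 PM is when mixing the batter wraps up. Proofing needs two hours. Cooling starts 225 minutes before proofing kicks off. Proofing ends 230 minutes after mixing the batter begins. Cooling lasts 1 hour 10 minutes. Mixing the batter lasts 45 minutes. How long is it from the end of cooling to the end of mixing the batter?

1.5 hours

Mixing the batter starts at 1:14 PM − 45 min = 12:29 PM.
Proofing ends at 12:29 PM + 230 min = 4:19 PM.
Proofing starts at 4:19 PM − 120 min = 2:19 PM.
Cooling starts at 2:19 PM − 225 min = 10:34 AM.
Cooling ends at 10:34 AM + 70 min = 11:44 AM.
From 11:44 AM to 1:14 PM is 1.5 hours.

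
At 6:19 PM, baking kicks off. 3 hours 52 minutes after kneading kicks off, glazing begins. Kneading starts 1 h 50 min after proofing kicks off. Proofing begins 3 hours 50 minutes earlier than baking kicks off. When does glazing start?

8:11 PM

Proofing starts at 6:19 PM − 230 min = 2:29 PM.
Kneading starts at 2:29 PM + 110 min = 4:19 PM.
Glazing starts at 4:19 PM + 232 min = 8:11 PM.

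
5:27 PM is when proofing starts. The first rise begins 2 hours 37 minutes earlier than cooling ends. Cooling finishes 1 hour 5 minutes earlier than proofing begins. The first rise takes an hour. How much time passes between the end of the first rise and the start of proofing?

2 hours 42 minutes

Cooling ends at 5:27 PM − 65 min = 4:22 PM.
The first rise starts at 4:22 PM − 157 min = 1:45 PM.
The first rise ends at 1:45 PM + 60 min = 2:45 PM.
From 2:45 PM to 5:27 PM is 2 hours 42 minutes.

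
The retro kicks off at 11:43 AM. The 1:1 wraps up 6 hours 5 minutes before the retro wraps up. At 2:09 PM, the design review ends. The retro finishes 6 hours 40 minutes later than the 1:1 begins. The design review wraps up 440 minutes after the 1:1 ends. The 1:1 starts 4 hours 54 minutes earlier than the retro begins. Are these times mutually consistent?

The 1:1 starts at 11:43 AM − 294 min = 6:49 AM.
The retro ends at 6:49 AM + 400 min = 1:29 PM.
The 1:1 ends at 1:29 PM − 365 min = 7:24 AM.
The design review ends at 7:24 AM + 440 min = 2:44 PM.
But the design review is also said to end at 2:09 PM — a 35-minute conflict.

No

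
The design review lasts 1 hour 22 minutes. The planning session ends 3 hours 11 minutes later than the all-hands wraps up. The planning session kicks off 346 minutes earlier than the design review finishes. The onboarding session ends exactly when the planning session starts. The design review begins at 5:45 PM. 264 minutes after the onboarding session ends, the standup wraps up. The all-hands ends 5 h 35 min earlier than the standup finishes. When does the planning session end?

The design review ends at 5:45 PM + 82 min = 7:07 PM.
The planning session starts at 7:07 PM − 346 min = 1:21 PM.
So the onboarding session ends at 1:21 PM.
The standup ends at 1:21 PM + 264 min = 5:45 PM.
The all-hands ends at 5:45 PM − 335 min = 12:10 PM.
The planning session ends at 12:10 PM + 191 min = 3:21 PM.

3:21 PM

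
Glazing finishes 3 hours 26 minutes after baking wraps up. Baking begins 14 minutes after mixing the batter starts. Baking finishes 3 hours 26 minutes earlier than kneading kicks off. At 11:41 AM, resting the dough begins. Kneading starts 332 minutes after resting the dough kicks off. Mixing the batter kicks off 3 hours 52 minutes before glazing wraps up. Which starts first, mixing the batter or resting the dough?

resting the dough

Kneading starts at 11:41 AM + 332 min = 5:13 PM.
Baking ends at 5:13 PM − 206 min = 1:47 PM.
Glazing ends at 1:47 PM + 206 min = 5:13 PM.
Mixing the batter starts at 5:13 PM − 232 min = 1:21 PM.
Mixing the batter starts at 1:21 PM and resting the dough starts at 11:41 AM, so resting the dough is first.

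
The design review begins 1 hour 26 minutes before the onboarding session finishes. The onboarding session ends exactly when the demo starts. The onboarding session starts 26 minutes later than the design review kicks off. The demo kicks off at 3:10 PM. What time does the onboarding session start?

The onboarding session ends at 3:10 PM.
The design review starts at 3:10 PM − 86 min = 1:44 PM.
The onboarding session starts at 1:44 PM + 26 min = 2:10 PM.

2:10 PM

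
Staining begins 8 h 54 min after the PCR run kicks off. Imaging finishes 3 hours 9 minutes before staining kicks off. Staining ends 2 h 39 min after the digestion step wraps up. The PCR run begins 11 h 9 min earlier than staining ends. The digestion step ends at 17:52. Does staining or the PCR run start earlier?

the PCR run

Staining ends at 17:52 + 159 min = 20:31.
The PCR run starts at 20:31 − 669 min = 09:22.
Staining starts at 09:22 + 534 min = 18:16.
Staining starts at 18:16 and the PCR run starts at 09:22, so the PCR run is first.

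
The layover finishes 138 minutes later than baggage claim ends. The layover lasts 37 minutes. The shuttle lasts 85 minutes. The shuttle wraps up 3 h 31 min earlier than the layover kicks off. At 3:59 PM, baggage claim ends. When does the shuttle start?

12:44 PM

The layover ends at 3:59 PM + 138 min = 6:17 PM.
The layover starts at 6:17 PM − 37 min = 5:40 PM.
The shuttle ends at 5:40 PM − 211 min = 2:09 PM.
The shuttle starts at 2:09 PM − 85 min = 12:44 PM.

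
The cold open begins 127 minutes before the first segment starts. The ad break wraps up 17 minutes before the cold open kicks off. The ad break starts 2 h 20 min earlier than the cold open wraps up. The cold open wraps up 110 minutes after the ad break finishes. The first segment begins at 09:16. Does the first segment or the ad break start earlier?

The cold open starts at 09:16 − 127 min = 07:09.
The ad break ends at 07:09 − 17 min = 06:52.
The cold open ends at 06:52 + 110 min = 08:42.
The ad break starts at 08:42 − 140 min = 06:22.
The first segment starts at 09:16 and the ad break starts at 06:22, so the ad break is first.

the ad break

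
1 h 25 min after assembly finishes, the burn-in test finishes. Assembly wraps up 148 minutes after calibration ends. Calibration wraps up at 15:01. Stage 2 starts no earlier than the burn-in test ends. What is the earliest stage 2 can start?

Assembly ends at 15:01 + 148 min = 17:29.
The burn-in test ends at 17:29 + 85 min = 18:54.
Stage 2 is bounded by the burn-in test, so the earliest it can start is 18:54.

18:54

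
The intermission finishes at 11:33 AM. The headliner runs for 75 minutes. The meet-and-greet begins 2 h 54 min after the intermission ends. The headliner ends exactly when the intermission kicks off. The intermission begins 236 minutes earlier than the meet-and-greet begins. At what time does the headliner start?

9:16 AM

The meet-and-greet starts at 11:33 AM + 174 min = 2:27 PM.
The intermission starts at 2:27 PM − 236 min = 10:31 AM.
So the headliner ends at 10:31 AM.
The headliner starts at 10:31 AM − 75 min = 9:16 AM.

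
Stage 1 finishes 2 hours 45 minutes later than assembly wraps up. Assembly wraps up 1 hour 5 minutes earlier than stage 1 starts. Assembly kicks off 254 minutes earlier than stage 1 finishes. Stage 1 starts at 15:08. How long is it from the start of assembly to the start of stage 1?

Assembly ends at 15:08 − 65 min = 14:03.
Stage 1 ends at 14:03 + 165 min = 16:48.
Assembly starts at 16:48 − 254 min = 12:34.
From 12:34 to 15:08 is 2 h 34 min.

2 h 34 min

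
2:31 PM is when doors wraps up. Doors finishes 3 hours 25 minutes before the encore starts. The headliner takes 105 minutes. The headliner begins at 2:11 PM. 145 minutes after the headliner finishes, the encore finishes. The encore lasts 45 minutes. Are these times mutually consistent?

No

The headliner ends at 2:11 PM + 105 min = 3:56 PM.
The encore ends at 3:56 PM + 145 min = 6:21 PM.
The encore starts at 6:21 PM − 45 min = 5:36 PM.
Doors ends at 5:36 PM − 205 min = 2:11 PM.
But doors is also said to end at 2:31 PM — a 20-minute conflict.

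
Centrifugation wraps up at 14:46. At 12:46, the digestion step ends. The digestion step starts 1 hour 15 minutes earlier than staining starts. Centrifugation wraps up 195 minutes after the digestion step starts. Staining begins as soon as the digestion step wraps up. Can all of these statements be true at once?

Yes

Staining starts at 12:46.
The digestion step starts at 12:46 − 75 min = 11:31.
Centrifugation ends at 11:31 + 195 min = 14:46.
That matches the stated 14:46, so the schedule is consistent.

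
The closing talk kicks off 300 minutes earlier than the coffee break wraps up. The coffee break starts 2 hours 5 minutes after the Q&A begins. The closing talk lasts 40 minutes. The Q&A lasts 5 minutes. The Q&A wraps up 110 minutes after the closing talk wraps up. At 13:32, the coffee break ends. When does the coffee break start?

The closing talk starts at 13:32 − 300 min = 08:32.
The closing talk ends at 08:32 + 40 min = 09:12.
The Q&A ends at 09:12 + 110 min = 11:02.
The Q&A starts at 11:02 − 5 min = 10:57.
The coffee break starts at 10:57 + 125 min = 13:02.

13:02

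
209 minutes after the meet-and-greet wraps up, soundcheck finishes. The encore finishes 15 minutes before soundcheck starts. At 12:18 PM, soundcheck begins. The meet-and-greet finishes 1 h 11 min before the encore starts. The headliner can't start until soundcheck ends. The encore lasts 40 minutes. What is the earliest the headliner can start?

The encore ends at 12:18 PM − 15 min = 12:03 PM.
The encore starts at 12:03 PM − 40 min = 11:23 AM.
The meet-and-greet ends at 11:23 AM − 71 min = 10:12 AM.
Soundcheck ends at 10:12 AM + 209 min = 1:41 PM.
The headliner is bounded by soundcheck, so the earliest it can start is 1:41 PM.

1:41 PM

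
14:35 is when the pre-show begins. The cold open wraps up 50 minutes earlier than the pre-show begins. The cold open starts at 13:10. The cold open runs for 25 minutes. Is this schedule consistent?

No

The cold open ends at 14:35 − 50 min = 13:45.
The cold open starts at 13:45 − 25 min = 13:20.
But the cold open is also said to start at 13:10 — a 10-minute conflict.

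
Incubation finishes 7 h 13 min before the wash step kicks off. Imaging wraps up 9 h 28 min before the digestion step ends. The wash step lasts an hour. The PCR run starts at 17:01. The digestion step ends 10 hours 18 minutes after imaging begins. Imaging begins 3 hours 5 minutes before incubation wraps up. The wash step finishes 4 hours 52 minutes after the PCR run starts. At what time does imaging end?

The wash step ends at 17:01 + 292 min = 21:53.
The wash step starts at 21:53 − 60 min = 20:53.
Incubation ends at 20:53 − 433 min = 13:40.
Imaging starts at 13:40 − 185 min = 10:35.
The digestion step ends at 10:35 + 618 min = 20:53.
Imaging ends at 20:53 − 568 min = 11:25.

11:25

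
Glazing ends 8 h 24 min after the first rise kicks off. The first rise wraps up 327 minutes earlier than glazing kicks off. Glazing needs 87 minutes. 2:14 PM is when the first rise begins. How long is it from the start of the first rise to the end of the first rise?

Glazing ends at 2:14 PM + 504 min = 10:38 PM.
Glazing starts at 10:38 PM − 87 min = 9:11 PM.
The first rise ends at 9:11 PM − 327 min = 3:44 PM.
From 2:14 PM to 3:44 PM is 1.5 hours.

1.5 hours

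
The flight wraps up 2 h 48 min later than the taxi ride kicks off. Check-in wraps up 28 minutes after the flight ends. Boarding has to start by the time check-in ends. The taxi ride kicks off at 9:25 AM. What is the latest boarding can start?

12:41 PM

The flight ends at 9:25 AM + 168 min = 12:13 PM.
Check-in ends at 12:13 PM + 28 min = 12:41 PM.
Boarding is bounded by check-in, so the latest it can start is 12:41 PM.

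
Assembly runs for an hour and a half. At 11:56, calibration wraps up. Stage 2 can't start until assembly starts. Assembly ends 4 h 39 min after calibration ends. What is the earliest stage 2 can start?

15:05

Assembly ends at 11:56 + 279 min = 16:35.
Assembly starts at 16:35 − 90 min = 15:05.
Stage 2 is bounded by assembly, so the earliest it can start is 15:05.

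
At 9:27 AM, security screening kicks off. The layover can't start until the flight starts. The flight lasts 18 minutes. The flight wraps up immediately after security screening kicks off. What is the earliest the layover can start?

The flight ends at 9:27 AM.
The flight starts at 9:27 AM − 18 min = 9:09 AM.
The layover is bounded by the flight, so the earliest it can start is 9:09 AM.

9:09 AM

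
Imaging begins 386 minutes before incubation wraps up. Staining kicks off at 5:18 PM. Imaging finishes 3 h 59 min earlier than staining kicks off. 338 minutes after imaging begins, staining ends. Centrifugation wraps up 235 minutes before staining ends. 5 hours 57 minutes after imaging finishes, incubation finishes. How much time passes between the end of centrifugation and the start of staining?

Imaging ends at 5:18 PM − 239 min = 1:19 PM.
Incubation ends at 1:19 PM + 357 min = 7:16 PM.
Imaging starts at 7:16 PM − 386 min = 12:50 PM.
Staining ends at 12:50 PM + 338 min = 6:28 PM.
Centrifugation ends at 6:28 PM − 235 min = 2:33 PM.
From 2:33 PM to 5:18 PM is 165 minutes.

165 minutes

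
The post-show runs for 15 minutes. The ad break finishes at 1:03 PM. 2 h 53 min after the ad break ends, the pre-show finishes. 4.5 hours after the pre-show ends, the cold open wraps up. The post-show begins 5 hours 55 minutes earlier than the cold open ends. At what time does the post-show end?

The pre-show ends at 1:03 PM + 173 min = 3:56 PM.
The cold open ends at 3:56 PM + 270 min = 8:26 PM.
The post-show starts at 8:26 PM − 355 min = 2:31 PM.
The post-show ends at 2:31 PM + 15 min = 2:46 PM.

2:46 PM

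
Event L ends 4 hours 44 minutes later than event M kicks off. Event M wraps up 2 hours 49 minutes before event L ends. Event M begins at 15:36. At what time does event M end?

Event L ends at 15:36 + 284 min = 20:20.
Event M ends at 20:20 − 169 min = 17:31.

17:31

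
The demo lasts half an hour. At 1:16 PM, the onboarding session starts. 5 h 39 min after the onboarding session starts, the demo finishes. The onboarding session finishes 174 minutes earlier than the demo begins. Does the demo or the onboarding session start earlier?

The demo ends at 1:16 PM + 339 min = 6:55 PM.
The demo starts at 6:55 PM − 30 min = 6:25 PM.
The demo starts at 6:25 PM and the onboarding session starts at 1:16 PM, so the onboarding session is first.

the onboarding session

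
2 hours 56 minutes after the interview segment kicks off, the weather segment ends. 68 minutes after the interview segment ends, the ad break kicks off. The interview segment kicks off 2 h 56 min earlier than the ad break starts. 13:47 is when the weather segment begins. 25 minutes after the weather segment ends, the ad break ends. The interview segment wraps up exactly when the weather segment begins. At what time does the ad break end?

The interview segment ends at 13:47.
The ad break starts at 13:47 + 68 min = 14:55.
The interview segment starts at 14:55 − 176 min = 11:59.
The weather segment ends at 11:59 + 176 min = 14:55.
The ad break ends at 14:55 + 25 min = 15:20.

15:20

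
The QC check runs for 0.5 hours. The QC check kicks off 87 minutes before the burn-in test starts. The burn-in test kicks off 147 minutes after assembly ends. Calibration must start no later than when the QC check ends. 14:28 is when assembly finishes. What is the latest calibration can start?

The burn-in test starts at 14:28 + 147 min = 16:55.
The QC check starts at 16:55 − 87 min = 15:28.
The QC check ends at 15:28 + 30 min = 15:58.
Calibration is bounded by the QC check, so the latest it can start is 15:58.

15:58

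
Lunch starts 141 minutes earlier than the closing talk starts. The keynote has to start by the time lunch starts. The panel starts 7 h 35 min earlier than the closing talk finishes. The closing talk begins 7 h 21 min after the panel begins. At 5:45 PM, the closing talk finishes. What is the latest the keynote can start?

The panel starts at 5:45 PM − 455 min = 10:10 AM.
The closing talk starts at 10:10 AM + 441 min = 5:31 PM.
Lunch starts at 5:31 PM − 141 min = 3:10 PM.
The keynote is bounded by lunch, so the latest it can start is 3:10 PM.

3:10 PM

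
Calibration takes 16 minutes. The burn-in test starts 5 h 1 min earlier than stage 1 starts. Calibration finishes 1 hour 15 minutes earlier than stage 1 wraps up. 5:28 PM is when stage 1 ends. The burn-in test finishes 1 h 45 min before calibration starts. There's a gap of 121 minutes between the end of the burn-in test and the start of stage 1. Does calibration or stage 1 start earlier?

calibration

Calibration ends at 5:28 PM − 75 min = 4:13 PM.
Calibration starts at 4:13 PM − 16 min = 3:57 PM.
The burn-in test ends at 3:57 PM − 105 min = 2:12 PM.
Stage 1 starts at 2:12 PM + 121 min = 4:13 PM.
Calibration starts at 3:57 PM and stage 1 starts at 4:13 PM, so calibration is first.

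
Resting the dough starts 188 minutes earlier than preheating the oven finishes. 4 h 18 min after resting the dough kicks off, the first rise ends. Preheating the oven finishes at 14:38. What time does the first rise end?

15:48

Resting the dough starts at 14:38 − 188 min = 11:30.
The first rise ends at 11:30 + 258 min = 15:48.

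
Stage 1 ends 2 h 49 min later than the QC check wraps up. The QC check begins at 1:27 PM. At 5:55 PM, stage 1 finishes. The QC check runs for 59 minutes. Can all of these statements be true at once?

The QC check ends at 1:27 PM + 59 min = 2:26 PM.
Stage 1 ends at 2:26 PM + 169 min = 5:15 PM.
But stage 1 is also said to end at 5:55 PM — a 40-minute conflict.

No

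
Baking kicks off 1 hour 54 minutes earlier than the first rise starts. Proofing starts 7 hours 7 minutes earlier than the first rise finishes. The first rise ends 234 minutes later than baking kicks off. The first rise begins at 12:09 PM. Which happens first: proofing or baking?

Baking starts at 12:09 PM − 114 min = 10:15 AM.
The first rise ends at 10:15 AM + 234 min = 2:09 PM.
Proofing starts at 2:09 PM − 427 min = 7:02 AM.
Proofing starts at 7:02 AM and baking starts at 10:15 AM, so proofing is first.

proofing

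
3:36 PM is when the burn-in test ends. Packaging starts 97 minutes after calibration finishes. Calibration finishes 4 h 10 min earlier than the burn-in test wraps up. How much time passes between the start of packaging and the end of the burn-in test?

2 h 33 min

Calibration ends at 3:36 PM − 250 min = 11:26 AM.
Packaging starts at 11:26 AM + 97 min = 1:03 PM.
From 1:03 PM to 3:36 PM is 2 h 33 min.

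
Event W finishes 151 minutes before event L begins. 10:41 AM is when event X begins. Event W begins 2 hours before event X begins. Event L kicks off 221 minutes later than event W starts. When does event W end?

9:51 AM

Event W starts at 10:41 AM − 120 min = 8:41 AM.
Event L starts at 8:41 AM + 221 min = 12:22 PM.
Event W ends at 12:22 PM − 151 min = 9:51 AM.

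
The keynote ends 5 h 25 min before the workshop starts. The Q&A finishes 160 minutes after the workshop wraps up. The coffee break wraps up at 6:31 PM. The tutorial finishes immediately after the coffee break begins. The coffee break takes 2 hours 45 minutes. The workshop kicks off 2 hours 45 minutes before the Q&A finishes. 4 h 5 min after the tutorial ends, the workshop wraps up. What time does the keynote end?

The coffee break starts at 6:31 PM − 165 min = 3:46 PM.
So the tutorial ends at 3:46 PM.
The workshop ends at 3:46 PM + 245 min = 7:51 PM.
The Q&A ends at 7:51 PM + 160 min = 10:31 PM.
The workshop starts at 10:31 PM − 165 min = 7:46 PM.
The keynote ends at 7:46 PM − 325 min = 2:21 PM.

2:21 PM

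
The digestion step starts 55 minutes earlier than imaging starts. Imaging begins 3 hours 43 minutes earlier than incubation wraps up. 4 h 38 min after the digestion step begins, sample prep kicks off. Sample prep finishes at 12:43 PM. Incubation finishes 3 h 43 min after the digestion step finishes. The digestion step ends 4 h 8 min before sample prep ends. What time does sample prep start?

The digestion step ends at 12:43 PM − 248 min = 8:35 AM.
Incubation ends at 8:35 AM + 223 min = 12:18 PM.
Imaging starts at 12:18 PM − 223 min = 8:35 AM.
The digestion step starts at 8:35 AM − 55 min = 7:40 AM.
Sample prep starts at 7:40 AM + 278 min = 12:18 PM.

12:18 PM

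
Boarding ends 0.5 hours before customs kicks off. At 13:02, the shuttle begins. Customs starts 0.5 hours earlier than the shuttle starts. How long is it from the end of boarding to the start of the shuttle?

60 minutes

Customs starts at 13:02 − 30 min = 12:32.
Boarding ends at 12:32 − 30 min = 12:02.
From 12:02 to 13:02 is 60 minutes.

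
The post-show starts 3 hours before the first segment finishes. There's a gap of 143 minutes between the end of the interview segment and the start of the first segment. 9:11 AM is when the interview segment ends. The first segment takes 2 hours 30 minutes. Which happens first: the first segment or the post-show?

the post-show

The first segment starts at 9:11 AM + 143 min = 11:34 AM.
The first segment ends at 11:34 AM + 150 min = 2:04 PM.
The post-show starts at 2:04 PM − 180 min = 11:04 AM.
The first segment starts at 11:34 AM and the post-show starts at 11:04 AM, so the post-show is first.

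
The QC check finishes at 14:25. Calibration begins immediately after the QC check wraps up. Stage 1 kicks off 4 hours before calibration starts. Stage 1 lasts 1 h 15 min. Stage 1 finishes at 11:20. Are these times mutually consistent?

No

Calibration starts at 14:25.
Stage 1 starts at 14:25 − 240 min = 10:25.
Stage 1 ends at 10:25 + 75 min = 11:40.
But stage 1 is also said to end at 11:20 — a 20-minute conflict.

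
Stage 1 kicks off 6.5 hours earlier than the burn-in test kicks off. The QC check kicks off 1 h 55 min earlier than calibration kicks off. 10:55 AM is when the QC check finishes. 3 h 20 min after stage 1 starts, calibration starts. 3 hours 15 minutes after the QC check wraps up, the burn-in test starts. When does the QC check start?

9:05 AM

The burn-in test starts at 10:55 AM + 195 min = 2:10 PM.
Stage 1 starts at 2:10 PM − 390 min = 7:40 AM.
Calibration starts at 7:40 AM + 200 min = 11:00 AM.
The QC check starts at 11:00 AM − 115 min = 9:05 AM.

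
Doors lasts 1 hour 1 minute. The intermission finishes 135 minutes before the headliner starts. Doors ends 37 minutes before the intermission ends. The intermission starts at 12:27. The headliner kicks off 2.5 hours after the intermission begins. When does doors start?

The headliner starts at 12:27 + 150 min = 14:57.
The intermission ends at 14:57 − 135 min = 12:42.
Doors ends at 12:42 − 37 min = 12:05.
Doors starts at 12:05 − 61 min = 11:04.

11:04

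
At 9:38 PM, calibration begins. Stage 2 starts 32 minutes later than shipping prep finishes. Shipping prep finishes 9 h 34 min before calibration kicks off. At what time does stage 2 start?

12:36 PM

Shipping prep ends at 9:38 PM − 574 min = 12:04 PM.
Stage 2 starts at 12:04 PM + 32 min = 12:36 PM.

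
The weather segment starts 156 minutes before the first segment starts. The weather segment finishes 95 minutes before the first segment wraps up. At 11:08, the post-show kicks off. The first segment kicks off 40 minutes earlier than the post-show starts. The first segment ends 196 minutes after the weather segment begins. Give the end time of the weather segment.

09:33

The first segment starts at 11:08 − 40 min = 10:28.
The weather segment starts at 10:28 − 156 min = 07:52.
The first segment ends at 07:52 + 196 min = 11:08.
The weather segment ends at 11:08 − 95 min = 09:33.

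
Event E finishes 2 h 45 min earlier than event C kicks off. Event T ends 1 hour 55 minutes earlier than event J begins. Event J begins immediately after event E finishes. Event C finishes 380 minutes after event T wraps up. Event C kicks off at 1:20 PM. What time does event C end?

Event E ends at 1:20 PM − 165 min = 10:35 AM.
So event J starts at 10:35 AM.
Event T ends at 10:35 AM − 115 min = 8:40 AM.
Event C ends at 8:40 AM + 380 min = 3:00 PM.

3:00 PM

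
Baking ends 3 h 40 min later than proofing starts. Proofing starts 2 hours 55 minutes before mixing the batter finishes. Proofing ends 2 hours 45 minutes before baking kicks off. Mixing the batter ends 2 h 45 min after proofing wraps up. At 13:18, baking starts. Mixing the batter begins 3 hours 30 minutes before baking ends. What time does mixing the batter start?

10:33

Proofing ends at 13:18 − 165 min = 10:33.
Mixing the batter ends at 10:33 + 165 min = 13:18.
Proofing starts at 13:18 − 175 min = 10:23.
Baking ends at 10:23 + 220 min = 14:03.
Mixing the batter starts at 14:03 − 210 min = 10:33.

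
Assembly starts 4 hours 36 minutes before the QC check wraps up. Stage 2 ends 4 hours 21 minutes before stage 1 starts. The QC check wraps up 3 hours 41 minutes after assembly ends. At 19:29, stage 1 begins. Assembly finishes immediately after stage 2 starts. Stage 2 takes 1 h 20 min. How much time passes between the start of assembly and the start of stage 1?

396 minutes

Stage 2 ends at 19:29 − 261 min = 15:08.
Stage 2 starts at 15:08 − 80 min = 13:48.
So assembly ends at 13:48.
The QC check ends at 13:48 + 221 min = 17:29.
Assembly starts at 17:29 − 276 min = 12:53.
From 12:53 to 19:29 is 396 minutes.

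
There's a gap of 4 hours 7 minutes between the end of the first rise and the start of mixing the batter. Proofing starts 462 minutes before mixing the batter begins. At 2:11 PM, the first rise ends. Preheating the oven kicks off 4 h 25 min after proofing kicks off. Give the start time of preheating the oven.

Mixing the batter starts at 2:11 PM + 247 min = 6:18 PM.
Proofing starts at 6:18 PM − 462 min = 10:36 AM.
Preheating the oven starts at 10:36 AM + 265 min = 3:01 PM.

3:01 PM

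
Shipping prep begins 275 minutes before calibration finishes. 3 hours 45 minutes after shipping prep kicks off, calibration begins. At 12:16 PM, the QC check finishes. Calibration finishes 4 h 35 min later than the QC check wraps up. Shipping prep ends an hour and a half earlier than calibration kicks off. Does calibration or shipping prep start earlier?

shipping prep

Calibration ends at 12:16 PM + 275 min = 4:51 PM.
Shipping prep starts at 4:51 PM − 275 min = 12:16 PM.
Calibration starts at 12:16 PM + 225 min = 4:01 PM.
Calibration starts at 4:01 PM and shipping prep starts at 12:16 PM, so shipping prep is first.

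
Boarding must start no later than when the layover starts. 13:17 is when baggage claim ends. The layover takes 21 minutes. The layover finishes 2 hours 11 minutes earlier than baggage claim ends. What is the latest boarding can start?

The layover ends at 13:17 − 131 min = 11:06.
The layover starts at 11:06 − 21 min = 10:45.
Boarding is bounded by the layover, so the latest it can start is 10:45.

10:45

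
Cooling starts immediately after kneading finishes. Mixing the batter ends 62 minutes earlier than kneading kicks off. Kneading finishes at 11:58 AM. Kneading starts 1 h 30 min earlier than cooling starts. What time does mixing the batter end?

Cooling starts at 11:58 AM.
Kneading starts at 11:58 AM − 90 min = 10:28 AM.
Mixing the batter ends at 10:28 AM − 62 min = 9:26 AM.

9:26 AM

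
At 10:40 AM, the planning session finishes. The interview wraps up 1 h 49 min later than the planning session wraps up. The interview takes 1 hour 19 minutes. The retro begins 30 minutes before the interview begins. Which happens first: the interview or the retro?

the retro

The interview ends at 10:40 AM + 109 min = 12:29 PM.
The interview starts at 12:29 PM − 79 min = 11:10 AM.
The retro starts at 11:10 AM − 30 min = 10:40 AM.
The interview starts at 11:10 AM and the retro starts at 10:40 AM, so the retro is first.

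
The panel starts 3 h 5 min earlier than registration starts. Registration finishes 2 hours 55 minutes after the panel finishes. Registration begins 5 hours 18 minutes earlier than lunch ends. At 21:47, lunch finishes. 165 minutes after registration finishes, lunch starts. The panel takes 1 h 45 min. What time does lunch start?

20:49

Registration starts at 21:47 − 318 min = 16:29.
The panel starts at 16:29 − 185 min = 13:24.
The panel ends at 13:24 + 105 min = 15:09.
Registration ends at 15:09 + 175 min = 18:04.
Lunch starts at 18:04 + 165 min = 20:49.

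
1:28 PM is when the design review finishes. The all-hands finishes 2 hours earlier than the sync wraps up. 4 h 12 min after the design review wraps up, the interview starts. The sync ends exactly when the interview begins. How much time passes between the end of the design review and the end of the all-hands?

2 h 12 min

The interview starts at 1:28 PM + 252 min = 5:40 PM.
So the sync ends at 5:40 PM.
The all-hands ends at 5:40 PM − 120 min = 3:40 PM.
From 1:28 PM to 3:40 PM is 2 h 12 min.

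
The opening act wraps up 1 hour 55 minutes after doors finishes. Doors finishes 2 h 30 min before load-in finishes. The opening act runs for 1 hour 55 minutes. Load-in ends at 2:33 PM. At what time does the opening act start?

Doors ends at 2:33 PM − 150 min = 12:03 PM.
The opening act ends at 12:03 PM + 115 min = 1:58 PM.
The opening act starts at 1:58 PM − 115 min = 12:03 PM.

12:03 PM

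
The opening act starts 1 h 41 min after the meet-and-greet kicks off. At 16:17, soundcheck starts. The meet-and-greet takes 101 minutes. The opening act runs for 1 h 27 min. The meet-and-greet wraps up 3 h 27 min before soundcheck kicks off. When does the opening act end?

The meet-and-greet ends at 16:17 − 207 min = 12:50.
The meet-and-greet starts at 12:50 − 101 min = 11:09.
The opening act starts at 11:09 + 101 min = 12:50.
The opening act ends at 12:50 + 87 min = 14:17.

14:17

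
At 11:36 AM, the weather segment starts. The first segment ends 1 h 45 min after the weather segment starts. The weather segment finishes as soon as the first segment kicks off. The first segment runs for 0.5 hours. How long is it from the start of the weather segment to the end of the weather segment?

The first segment ends at 11:36 AM + 105 min = 1:21 PM.
The first segment starts at 1:21 PM − 30 min = 12:51 PM.
So the weather segment ends at 12:51 PM.
From 11:36 AM to 12:51 PM is 75 minutes.

75 minutes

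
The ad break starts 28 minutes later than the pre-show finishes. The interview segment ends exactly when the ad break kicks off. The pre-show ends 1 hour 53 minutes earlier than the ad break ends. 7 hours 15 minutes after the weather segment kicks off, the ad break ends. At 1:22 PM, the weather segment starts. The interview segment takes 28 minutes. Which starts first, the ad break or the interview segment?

the interview segment

The ad break ends at 1:22 PM + 435 min = 8:37 PM.
The pre-show ends at 8:37 PM − 113 min = 6:44 PM.
The ad break starts at 6:44 PM + 28 min = 7:12 PM.
So the interview segment ends at 7:12 PM.
The interview segment starts at 7:12 PM − 28 min = 6:44 PM.
The ad break starts at 7:12 PM and the interview segment starts at 6:44 PM, so the interview segment is first.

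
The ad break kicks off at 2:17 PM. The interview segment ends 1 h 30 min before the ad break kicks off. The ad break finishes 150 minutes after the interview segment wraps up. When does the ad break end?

3:17 PM

The interview segment ends at 2:17 PM − 90 min = 12:47 PM.
The ad break ends at 12:47 PM + 150 min = 3:17 PM.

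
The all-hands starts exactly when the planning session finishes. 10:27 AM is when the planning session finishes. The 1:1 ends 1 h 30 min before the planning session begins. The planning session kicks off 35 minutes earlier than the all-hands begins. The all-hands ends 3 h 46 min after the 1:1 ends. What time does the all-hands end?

The all-hands starts at 10:27 AM.
The planning session starts at 10:27 AM − 35 min = 9:52 AM.
The 1:1 ends at 9:52 AM − 90 min = 8:22 AM.
The all-hands ends at 8:22 AM + 226 min = 12:08 PM.

12:08 PM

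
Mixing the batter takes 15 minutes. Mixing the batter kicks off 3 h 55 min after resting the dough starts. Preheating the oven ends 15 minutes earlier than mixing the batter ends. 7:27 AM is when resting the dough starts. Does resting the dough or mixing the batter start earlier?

Mixing the batter starts at 7:27 AM + 235 min = 11:22 AM.
Resting the dough starts at 7:27 AM and mixing the batter starts at 11:22 AM, so resting the dough is first.

resting the dough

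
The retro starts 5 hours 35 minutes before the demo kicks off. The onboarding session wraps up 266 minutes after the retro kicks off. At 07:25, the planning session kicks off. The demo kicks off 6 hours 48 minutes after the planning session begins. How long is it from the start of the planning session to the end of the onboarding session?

The demo starts at 07:25 + 408 min = 14:13.
The retro starts at 14:13 − 335 min = 08:38.
The onboarding session ends at 08:38 + 266 min = 13:04.
From 07:25 to 13:04 is 339 minutes.

339 minutes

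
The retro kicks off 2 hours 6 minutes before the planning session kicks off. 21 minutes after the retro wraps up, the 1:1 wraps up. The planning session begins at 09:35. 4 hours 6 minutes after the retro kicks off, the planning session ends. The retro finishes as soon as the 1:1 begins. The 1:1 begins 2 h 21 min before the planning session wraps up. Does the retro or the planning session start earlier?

The retro starts at 09:35 − 126 min = 07:29.
The retro starts at 07:29 and the planning session starts at 09:35, so the retro is first.

the retro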